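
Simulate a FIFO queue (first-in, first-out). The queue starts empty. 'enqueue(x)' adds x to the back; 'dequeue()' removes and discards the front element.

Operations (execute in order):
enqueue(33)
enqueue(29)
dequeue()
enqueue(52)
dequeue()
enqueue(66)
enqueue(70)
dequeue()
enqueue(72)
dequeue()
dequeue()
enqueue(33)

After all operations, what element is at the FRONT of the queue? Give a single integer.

enqueue(33): queue = [33]
enqueue(29): queue = [33, 29]
dequeue(): queue = [29]
enqueue(52): queue = [29, 52]
dequeue(): queue = [52]
enqueue(66): queue = [52, 66]
enqueue(70): queue = [52, 66, 70]
dequeue(): queue = [66, 70]
enqueue(72): queue = [66, 70, 72]
dequeue(): queue = [70, 72]
dequeue(): queue = [72]
enqueue(33): queue = [72, 33]

Answer: 72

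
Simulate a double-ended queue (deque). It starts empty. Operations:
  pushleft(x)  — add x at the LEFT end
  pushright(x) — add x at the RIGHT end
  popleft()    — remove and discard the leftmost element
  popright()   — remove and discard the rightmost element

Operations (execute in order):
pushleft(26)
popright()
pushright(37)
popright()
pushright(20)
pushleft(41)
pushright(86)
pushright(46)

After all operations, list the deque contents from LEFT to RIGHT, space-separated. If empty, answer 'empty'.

Answer: 41 20 86 46

Derivation:
pushleft(26): [26]
popright(): []
pushright(37): [37]
popright(): []
pushright(20): [20]
pushleft(41): [41, 20]
pushright(86): [41, 20, 86]
pushright(46): [41, 20, 86, 46]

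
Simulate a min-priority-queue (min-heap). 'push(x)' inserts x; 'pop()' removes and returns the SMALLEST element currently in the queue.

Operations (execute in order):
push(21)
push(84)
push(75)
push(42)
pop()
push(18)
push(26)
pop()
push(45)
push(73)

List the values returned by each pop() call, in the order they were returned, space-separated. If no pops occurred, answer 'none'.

Answer: 21 18

Derivation:
push(21): heap contents = [21]
push(84): heap contents = [21, 84]
push(75): heap contents = [21, 75, 84]
push(42): heap contents = [21, 42, 75, 84]
pop() → 21: heap contents = [42, 75, 84]
push(18): heap contents = [18, 42, 75, 84]
push(26): heap contents = [18, 26, 42, 75, 84]
pop() → 18: heap contents = [26, 42, 75, 84]
push(45): heap contents = [26, 42, 45, 75, 84]
push(73): heap contents = [26, 42, 45, 73, 75, 84]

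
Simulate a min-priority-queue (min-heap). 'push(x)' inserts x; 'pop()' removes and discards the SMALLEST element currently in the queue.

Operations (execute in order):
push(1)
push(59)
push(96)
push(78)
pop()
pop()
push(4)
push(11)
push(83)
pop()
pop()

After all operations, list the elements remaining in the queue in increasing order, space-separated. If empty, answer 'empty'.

Answer: 78 83 96

Derivation:
push(1): heap contents = [1]
push(59): heap contents = [1, 59]
push(96): heap contents = [1, 59, 96]
push(78): heap contents = [1, 59, 78, 96]
pop() → 1: heap contents = [59, 78, 96]
pop() → 59: heap contents = [78, 96]
push(4): heap contents = [4, 78, 96]
push(11): heap contents = [4, 11, 78, 96]
push(83): heap contents = [4, 11, 78, 83, 96]
pop() → 4: heap contents = [11, 78, 83, 96]
pop() → 11: heap contents = [78, 83, 96]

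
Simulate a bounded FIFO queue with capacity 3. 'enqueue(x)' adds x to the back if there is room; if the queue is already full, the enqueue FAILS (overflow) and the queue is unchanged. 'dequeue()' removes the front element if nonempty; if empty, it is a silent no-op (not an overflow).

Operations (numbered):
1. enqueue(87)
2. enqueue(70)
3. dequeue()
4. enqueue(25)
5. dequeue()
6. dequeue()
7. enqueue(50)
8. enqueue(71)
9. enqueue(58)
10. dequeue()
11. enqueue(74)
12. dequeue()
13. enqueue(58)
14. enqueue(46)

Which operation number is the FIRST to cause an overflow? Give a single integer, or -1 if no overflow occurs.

1. enqueue(87): size=1
2. enqueue(70): size=2
3. dequeue(): size=1
4. enqueue(25): size=2
5. dequeue(): size=1
6. dequeue(): size=0
7. enqueue(50): size=1
8. enqueue(71): size=2
9. enqueue(58): size=3
10. dequeue(): size=2
11. enqueue(74): size=3
12. dequeue(): size=2
13. enqueue(58): size=3
14. enqueue(46): size=3=cap → OVERFLOW (fail)

Answer: 14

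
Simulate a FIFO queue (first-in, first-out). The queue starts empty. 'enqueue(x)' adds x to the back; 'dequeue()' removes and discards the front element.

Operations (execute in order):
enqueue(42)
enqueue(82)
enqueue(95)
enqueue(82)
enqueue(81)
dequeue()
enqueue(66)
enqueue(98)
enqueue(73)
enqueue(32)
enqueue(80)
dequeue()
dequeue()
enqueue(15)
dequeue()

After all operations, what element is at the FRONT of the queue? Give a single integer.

enqueue(42): queue = [42]
enqueue(82): queue = [42, 82]
enqueue(95): queue = [42, 82, 95]
enqueue(82): queue = [42, 82, 95, 82]
enqueue(81): queue = [42, 82, 95, 82, 81]
dequeue(): queue = [82, 95, 82, 81]
enqueue(66): queue = [82, 95, 82, 81, 66]
enqueue(98): queue = [82, 95, 82, 81, 66, 98]
enqueue(73): queue = [82, 95, 82, 81, 66, 98, 73]
enqueue(32): queue = [82, 95, 82, 81, 66, 98, 73, 32]
enqueue(80): queue = [82, 95, 82, 81, 66, 98, 73, 32, 80]
dequeue(): queue = [95, 82, 81, 66, 98, 73, 32, 80]
dequeue(): queue = [82, 81, 66, 98, 73, 32, 80]
enqueue(15): queue = [82, 81, 66, 98, 73, 32, 80, 15]
dequeue(): queue = [81, 66, 98, 73, 32, 80, 15]

Answer: 81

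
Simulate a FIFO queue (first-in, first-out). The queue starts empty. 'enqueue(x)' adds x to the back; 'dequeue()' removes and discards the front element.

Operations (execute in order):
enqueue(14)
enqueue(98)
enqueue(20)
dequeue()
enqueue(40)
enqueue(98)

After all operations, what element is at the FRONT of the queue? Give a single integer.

Answer: 98

Derivation:
enqueue(14): queue = [14]
enqueue(98): queue = [14, 98]
enqueue(20): queue = [14, 98, 20]
dequeue(): queue = [98, 20]
enqueue(40): queue = [98, 20, 40]
enqueue(98): queue = [98, 20, 40, 98]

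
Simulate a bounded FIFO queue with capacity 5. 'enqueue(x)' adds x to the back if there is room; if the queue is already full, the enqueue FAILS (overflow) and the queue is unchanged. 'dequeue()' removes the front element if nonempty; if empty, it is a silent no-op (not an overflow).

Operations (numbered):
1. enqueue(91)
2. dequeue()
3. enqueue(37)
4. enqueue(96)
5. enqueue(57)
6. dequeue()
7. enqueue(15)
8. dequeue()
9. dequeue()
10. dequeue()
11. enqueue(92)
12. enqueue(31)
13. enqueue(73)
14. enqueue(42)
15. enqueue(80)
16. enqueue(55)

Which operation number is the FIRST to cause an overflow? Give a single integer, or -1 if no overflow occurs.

1. enqueue(91): size=1
2. dequeue(): size=0
3. enqueue(37): size=1
4. enqueue(96): size=2
5. enqueue(57): size=3
6. dequeue(): size=2
7. enqueue(15): size=3
8. dequeue(): size=2
9. dequeue(): size=1
10. dequeue(): size=0
11. enqueue(92): size=1
12. enqueue(31): size=2
13. enqueue(73): size=3
14. enqueue(42): size=4
15. enqueue(80): size=5
16. enqueue(55): size=5=cap → OVERFLOW (fail)

Answer: 16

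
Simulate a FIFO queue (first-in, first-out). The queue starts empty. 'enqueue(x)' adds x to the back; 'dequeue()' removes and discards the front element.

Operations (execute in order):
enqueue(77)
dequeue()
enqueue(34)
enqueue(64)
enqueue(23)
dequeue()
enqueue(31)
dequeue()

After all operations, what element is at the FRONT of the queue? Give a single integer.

enqueue(77): queue = [77]
dequeue(): queue = []
enqueue(34): queue = [34]
enqueue(64): queue = [34, 64]
enqueue(23): queue = [34, 64, 23]
dequeue(): queue = [64, 23]
enqueue(31): queue = [64, 23, 31]
dequeue(): queue = [23, 31]

Answer: 23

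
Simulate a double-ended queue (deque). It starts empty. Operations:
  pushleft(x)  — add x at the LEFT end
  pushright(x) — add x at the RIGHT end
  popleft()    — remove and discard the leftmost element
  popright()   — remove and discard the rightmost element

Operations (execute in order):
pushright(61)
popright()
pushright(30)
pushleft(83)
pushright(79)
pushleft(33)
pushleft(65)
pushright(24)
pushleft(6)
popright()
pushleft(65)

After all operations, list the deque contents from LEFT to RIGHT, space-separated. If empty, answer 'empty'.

Answer: 65 6 65 33 83 30 79

Derivation:
pushright(61): [61]
popright(): []
pushright(30): [30]
pushleft(83): [83, 30]
pushright(79): [83, 30, 79]
pushleft(33): [33, 83, 30, 79]
pushleft(65): [65, 33, 83, 30, 79]
pushright(24): [65, 33, 83, 30, 79, 24]
pushleft(6): [6, 65, 33, 83, 30, 79, 24]
popright(): [6, 65, 33, 83, 30, 79]
pushleft(65): [65, 6, 65, 33, 83, 30, 79]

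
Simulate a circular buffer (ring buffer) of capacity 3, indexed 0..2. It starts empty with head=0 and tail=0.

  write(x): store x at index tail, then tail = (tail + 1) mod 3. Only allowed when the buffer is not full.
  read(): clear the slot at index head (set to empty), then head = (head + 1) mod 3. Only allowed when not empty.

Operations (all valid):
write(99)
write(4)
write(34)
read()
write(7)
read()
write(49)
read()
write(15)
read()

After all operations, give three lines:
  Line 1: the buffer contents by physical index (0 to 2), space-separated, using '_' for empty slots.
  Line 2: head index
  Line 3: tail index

Answer: _ 49 15
1
0

Derivation:
write(99): buf=[99 _ _], head=0, tail=1, size=1
write(4): buf=[99 4 _], head=0, tail=2, size=2
write(34): buf=[99 4 34], head=0, tail=0, size=3
read(): buf=[_ 4 34], head=1, tail=0, size=2
write(7): buf=[7 4 34], head=1, tail=1, size=3
read(): buf=[7 _ 34], head=2, tail=1, size=2
write(49): buf=[7 49 34], head=2, tail=2, size=3
read(): buf=[7 49 _], head=0, tail=2, size=2
write(15): buf=[7 49 15], head=0, tail=0, size=3
read(): buf=[_ 49 15], head=1, tail=0, size=2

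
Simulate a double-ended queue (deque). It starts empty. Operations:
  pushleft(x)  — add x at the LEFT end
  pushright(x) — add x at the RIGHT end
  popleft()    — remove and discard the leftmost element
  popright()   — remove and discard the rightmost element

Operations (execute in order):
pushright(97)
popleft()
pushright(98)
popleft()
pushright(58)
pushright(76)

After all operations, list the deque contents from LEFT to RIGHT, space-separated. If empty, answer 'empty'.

pushright(97): [97]
popleft(): []
pushright(98): [98]
popleft(): []
pushright(58): [58]
pushright(76): [58, 76]

Answer: 58 76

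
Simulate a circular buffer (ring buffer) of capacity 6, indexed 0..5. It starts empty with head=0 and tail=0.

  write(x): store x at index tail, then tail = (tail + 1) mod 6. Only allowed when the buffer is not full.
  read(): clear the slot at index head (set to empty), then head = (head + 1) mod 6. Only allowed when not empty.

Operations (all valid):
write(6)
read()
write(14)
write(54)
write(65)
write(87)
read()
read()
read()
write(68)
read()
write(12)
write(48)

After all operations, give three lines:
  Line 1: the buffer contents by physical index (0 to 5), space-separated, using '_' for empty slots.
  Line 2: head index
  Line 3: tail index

Answer: 12 48 _ _ _ 68
5
2

Derivation:
write(6): buf=[6 _ _ _ _ _], head=0, tail=1, size=1
read(): buf=[_ _ _ _ _ _], head=1, tail=1, size=0
write(14): buf=[_ 14 _ _ _ _], head=1, tail=2, size=1
write(54): buf=[_ 14 54 _ _ _], head=1, tail=3, size=2
write(65): buf=[_ 14 54 65 _ _], head=1, tail=4, size=3
write(87): buf=[_ 14 54 65 87 _], head=1, tail=5, size=4
read(): buf=[_ _ 54 65 87 _], head=2, tail=5, size=3
read(): buf=[_ _ _ 65 87 _], head=3, tail=5, size=2
read(): buf=[_ _ _ _ 87 _], head=4, tail=5, size=1
write(68): buf=[_ _ _ _ 87 68], head=4, tail=0, size=2
read(): buf=[_ _ _ _ _ 68], head=5, tail=0, size=1
write(12): buf=[12 _ _ _ _ 68], head=5, tail=1, size=2
write(48): buf=[12 48 _ _ _ 68], head=5, tail=2, size=3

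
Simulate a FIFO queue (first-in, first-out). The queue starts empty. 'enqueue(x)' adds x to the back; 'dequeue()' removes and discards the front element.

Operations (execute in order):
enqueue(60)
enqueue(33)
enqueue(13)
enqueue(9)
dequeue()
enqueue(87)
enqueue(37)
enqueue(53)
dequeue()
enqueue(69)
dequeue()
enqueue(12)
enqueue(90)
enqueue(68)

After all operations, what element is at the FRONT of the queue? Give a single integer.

Answer: 9

Derivation:
enqueue(60): queue = [60]
enqueue(33): queue = [60, 33]
enqueue(13): queue = [60, 33, 13]
enqueue(9): queue = [60, 33, 13, 9]
dequeue(): queue = [33, 13, 9]
enqueue(87): queue = [33, 13, 9, 87]
enqueue(37): queue = [33, 13, 9, 87, 37]
enqueue(53): queue = [33, 13, 9, 87, 37, 53]
dequeue(): queue = [13, 9, 87, 37, 53]
enqueue(69): queue = [13, 9, 87, 37, 53, 69]
dequeue(): queue = [9, 87, 37, 53, 69]
enqueue(12): queue = [9, 87, 37, 53, 69, 12]
enqueue(90): queue = [9, 87, 37, 53, 69, 12, 90]
enqueue(68): queue = [9, 87, 37, 53, 69, 12, 90, 68]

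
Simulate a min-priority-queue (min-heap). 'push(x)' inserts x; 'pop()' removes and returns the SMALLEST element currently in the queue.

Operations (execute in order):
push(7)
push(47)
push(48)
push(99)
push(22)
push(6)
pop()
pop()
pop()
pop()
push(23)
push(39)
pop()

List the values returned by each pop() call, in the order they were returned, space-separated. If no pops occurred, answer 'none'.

Answer: 6 7 22 47 23

Derivation:
push(7): heap contents = [7]
push(47): heap contents = [7, 47]
push(48): heap contents = [7, 47, 48]
push(99): heap contents = [7, 47, 48, 99]
push(22): heap contents = [7, 22, 47, 48, 99]
push(6): heap contents = [6, 7, 22, 47, 48, 99]
pop() → 6: heap contents = [7, 22, 47, 48, 99]
pop() → 7: heap contents = [22, 47, 48, 99]
pop() → 22: heap contents = [47, 48, 99]
pop() → 47: heap contents = [48, 99]
push(23): heap contents = [23, 48, 99]
push(39): heap contents = [23, 39, 48, 99]
pop() → 23: heap contents = [39, 48, 99]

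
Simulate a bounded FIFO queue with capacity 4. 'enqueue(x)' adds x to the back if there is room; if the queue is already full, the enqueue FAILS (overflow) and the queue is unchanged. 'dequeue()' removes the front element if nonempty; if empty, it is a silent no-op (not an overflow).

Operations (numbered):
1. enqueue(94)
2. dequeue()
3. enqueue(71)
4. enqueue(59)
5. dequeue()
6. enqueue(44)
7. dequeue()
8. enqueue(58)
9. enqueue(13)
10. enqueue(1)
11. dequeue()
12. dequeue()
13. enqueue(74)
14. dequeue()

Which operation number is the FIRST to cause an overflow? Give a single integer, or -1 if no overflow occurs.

Answer: -1

Derivation:
1. enqueue(94): size=1
2. dequeue(): size=0
3. enqueue(71): size=1
4. enqueue(59): size=2
5. dequeue(): size=1
6. enqueue(44): size=2
7. dequeue(): size=1
8. enqueue(58): size=2
9. enqueue(13): size=3
10. enqueue(1): size=4
11. dequeue(): size=3
12. dequeue(): size=2
13. enqueue(74): size=3
14. dequeue(): size=2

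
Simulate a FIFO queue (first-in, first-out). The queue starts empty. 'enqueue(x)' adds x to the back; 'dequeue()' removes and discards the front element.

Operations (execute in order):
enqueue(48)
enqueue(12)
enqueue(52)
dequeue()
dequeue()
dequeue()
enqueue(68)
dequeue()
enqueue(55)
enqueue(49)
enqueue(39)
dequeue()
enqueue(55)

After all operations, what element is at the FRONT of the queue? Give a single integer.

enqueue(48): queue = [48]
enqueue(12): queue = [48, 12]
enqueue(52): queue = [48, 12, 52]
dequeue(): queue = [12, 52]
dequeue(): queue = [52]
dequeue(): queue = []
enqueue(68): queue = [68]
dequeue(): queue = []
enqueue(55): queue = [55]
enqueue(49): queue = [55, 49]
enqueue(39): queue = [55, 49, 39]
dequeue(): queue = [49, 39]
enqueue(55): queue = [49, 39, 55]

Answer: 49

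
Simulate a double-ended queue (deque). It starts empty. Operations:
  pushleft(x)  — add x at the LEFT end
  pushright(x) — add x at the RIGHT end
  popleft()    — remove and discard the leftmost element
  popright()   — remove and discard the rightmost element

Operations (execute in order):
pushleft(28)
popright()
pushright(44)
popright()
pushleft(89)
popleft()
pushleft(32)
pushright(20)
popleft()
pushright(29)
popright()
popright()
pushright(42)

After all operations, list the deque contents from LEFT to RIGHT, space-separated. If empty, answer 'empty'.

Answer: 42

Derivation:
pushleft(28): [28]
popright(): []
pushright(44): [44]
popright(): []
pushleft(89): [89]
popleft(): []
pushleft(32): [32]
pushright(20): [32, 20]
popleft(): [20]
pushright(29): [20, 29]
popright(): [20]
popright(): []
pushright(42): [42]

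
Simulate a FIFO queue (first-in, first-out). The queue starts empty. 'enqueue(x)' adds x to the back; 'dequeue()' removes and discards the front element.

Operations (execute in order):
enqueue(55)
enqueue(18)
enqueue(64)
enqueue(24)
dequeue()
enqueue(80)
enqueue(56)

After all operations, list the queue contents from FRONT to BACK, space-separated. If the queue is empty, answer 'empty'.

enqueue(55): [55]
enqueue(18): [55, 18]
enqueue(64): [55, 18, 64]
enqueue(24): [55, 18, 64, 24]
dequeue(): [18, 64, 24]
enqueue(80): [18, 64, 24, 80]
enqueue(56): [18, 64, 24, 80, 56]

Answer: 18 64 24 80 56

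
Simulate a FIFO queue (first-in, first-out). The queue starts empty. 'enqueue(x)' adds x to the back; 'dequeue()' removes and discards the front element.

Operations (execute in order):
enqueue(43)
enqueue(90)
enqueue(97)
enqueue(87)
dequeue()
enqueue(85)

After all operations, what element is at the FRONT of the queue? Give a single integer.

Answer: 90

Derivation:
enqueue(43): queue = [43]
enqueue(90): queue = [43, 90]
enqueue(97): queue = [43, 90, 97]
enqueue(87): queue = [43, 90, 97, 87]
dequeue(): queue = [90, 97, 87]
enqueue(85): queue = [90, 97, 87, 85]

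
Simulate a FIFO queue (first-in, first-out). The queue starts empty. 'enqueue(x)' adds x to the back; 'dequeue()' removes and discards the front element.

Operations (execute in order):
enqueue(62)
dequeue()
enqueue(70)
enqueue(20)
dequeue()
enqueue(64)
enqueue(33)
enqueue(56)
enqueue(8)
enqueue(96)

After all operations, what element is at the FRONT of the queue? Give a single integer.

enqueue(62): queue = [62]
dequeue(): queue = []
enqueue(70): queue = [70]
enqueue(20): queue = [70, 20]
dequeue(): queue = [20]
enqueue(64): queue = [20, 64]
enqueue(33): queue = [20, 64, 33]
enqueue(56): queue = [20, 64, 33, 56]
enqueue(8): queue = [20, 64, 33, 56, 8]
enqueue(96): queue = [20, 64, 33, 56, 8, 96]

Answer: 20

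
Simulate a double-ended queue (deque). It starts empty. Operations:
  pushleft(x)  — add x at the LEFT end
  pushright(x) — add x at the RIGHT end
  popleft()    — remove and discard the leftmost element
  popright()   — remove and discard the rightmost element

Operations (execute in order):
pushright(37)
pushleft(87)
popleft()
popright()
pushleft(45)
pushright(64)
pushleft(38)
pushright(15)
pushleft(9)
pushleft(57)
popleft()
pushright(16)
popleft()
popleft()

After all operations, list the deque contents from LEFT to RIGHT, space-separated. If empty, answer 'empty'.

Answer: 45 64 15 16

Derivation:
pushright(37): [37]
pushleft(87): [87, 37]
popleft(): [37]
popright(): []
pushleft(45): [45]
pushright(64): [45, 64]
pushleft(38): [38, 45, 64]
pushright(15): [38, 45, 64, 15]
pushleft(9): [9, 38, 45, 64, 15]
pushleft(57): [57, 9, 38, 45, 64, 15]
popleft(): [9, 38, 45, 64, 15]
pushright(16): [9, 38, 45, 64, 15, 16]
popleft(): [38, 45, 64, 15, 16]
popleft(): [45, 64, 15, 16]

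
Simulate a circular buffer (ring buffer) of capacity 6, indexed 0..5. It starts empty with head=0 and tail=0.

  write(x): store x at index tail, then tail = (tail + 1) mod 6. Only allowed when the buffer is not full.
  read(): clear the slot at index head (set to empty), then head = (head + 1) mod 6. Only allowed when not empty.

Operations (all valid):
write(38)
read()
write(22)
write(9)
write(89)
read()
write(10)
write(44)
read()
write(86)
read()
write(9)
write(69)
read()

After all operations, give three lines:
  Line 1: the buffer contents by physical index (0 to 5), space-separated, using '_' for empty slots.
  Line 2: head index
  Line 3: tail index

Answer: 86 9 69 _ _ 44
5
3

Derivation:
write(38): buf=[38 _ _ _ _ _], head=0, tail=1, size=1
read(): buf=[_ _ _ _ _ _], head=1, tail=1, size=0
write(22): buf=[_ 22 _ _ _ _], head=1, tail=2, size=1
write(9): buf=[_ 22 9 _ _ _], head=1, tail=3, size=2
write(89): buf=[_ 22 9 89 _ _], head=1, tail=4, size=3
read(): buf=[_ _ 9 89 _ _], head=2, tail=4, size=2
write(10): buf=[_ _ 9 89 10 _], head=2, tail=5, size=3
write(44): buf=[_ _ 9 89 10 44], head=2, tail=0, size=4
read(): buf=[_ _ _ 89 10 44], head=3, tail=0, size=3
write(86): buf=[86 _ _ 89 10 44], head=3, tail=1, size=4
read(): buf=[86 _ _ _ 10 44], head=4, tail=1, size=3
write(9): buf=[86 9 _ _ 10 44], head=4, tail=2, size=4
write(69): buf=[86 9 69 _ 10 44], head=4, tail=3, size=5
read(): buf=[86 9 69 _ _ 44], head=5, tail=3, size=4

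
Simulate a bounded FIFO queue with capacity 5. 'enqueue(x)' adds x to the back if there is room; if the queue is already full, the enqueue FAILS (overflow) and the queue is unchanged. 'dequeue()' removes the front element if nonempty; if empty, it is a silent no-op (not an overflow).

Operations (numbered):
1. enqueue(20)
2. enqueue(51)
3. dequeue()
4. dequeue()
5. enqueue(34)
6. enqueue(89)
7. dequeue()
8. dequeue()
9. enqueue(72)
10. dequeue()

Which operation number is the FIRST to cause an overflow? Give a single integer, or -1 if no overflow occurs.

1. enqueue(20): size=1
2. enqueue(51): size=2
3. dequeue(): size=1
4. dequeue(): size=0
5. enqueue(34): size=1
6. enqueue(89): size=2
7. dequeue(): size=1
8. dequeue(): size=0
9. enqueue(72): size=1
10. dequeue(): size=0

Answer: -1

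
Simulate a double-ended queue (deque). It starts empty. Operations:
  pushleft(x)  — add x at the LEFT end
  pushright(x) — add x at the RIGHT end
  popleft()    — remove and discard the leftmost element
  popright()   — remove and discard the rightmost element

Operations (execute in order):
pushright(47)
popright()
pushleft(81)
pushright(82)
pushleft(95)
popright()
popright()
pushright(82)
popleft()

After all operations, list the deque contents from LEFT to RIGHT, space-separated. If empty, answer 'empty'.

Answer: 82

Derivation:
pushright(47): [47]
popright(): []
pushleft(81): [81]
pushright(82): [81, 82]
pushleft(95): [95, 81, 82]
popright(): [95, 81]
popright(): [95]
pushright(82): [95, 82]
popleft(): [82]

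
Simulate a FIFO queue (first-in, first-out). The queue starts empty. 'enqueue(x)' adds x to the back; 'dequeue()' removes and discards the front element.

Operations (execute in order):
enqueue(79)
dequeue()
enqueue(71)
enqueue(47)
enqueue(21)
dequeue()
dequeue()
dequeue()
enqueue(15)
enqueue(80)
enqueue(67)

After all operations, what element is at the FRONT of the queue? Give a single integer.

Answer: 15

Derivation:
enqueue(79): queue = [79]
dequeue(): queue = []
enqueue(71): queue = [71]
enqueue(47): queue = [71, 47]
enqueue(21): queue = [71, 47, 21]
dequeue(): queue = [47, 21]
dequeue(): queue = [21]
dequeue(): queue = []
enqueue(15): queue = [15]
enqueue(80): queue = [15, 80]
enqueue(67): queue = [15, 80, 67]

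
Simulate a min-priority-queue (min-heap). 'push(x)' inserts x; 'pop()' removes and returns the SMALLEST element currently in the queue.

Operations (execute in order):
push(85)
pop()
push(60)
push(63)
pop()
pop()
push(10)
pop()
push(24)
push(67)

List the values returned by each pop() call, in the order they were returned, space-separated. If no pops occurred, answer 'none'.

Answer: 85 60 63 10

Derivation:
push(85): heap contents = [85]
pop() → 85: heap contents = []
push(60): heap contents = [60]
push(63): heap contents = [60, 63]
pop() → 60: heap contents = [63]
pop() → 63: heap contents = []
push(10): heap contents = [10]
pop() → 10: heap contents = []
push(24): heap contents = [24]
push(67): heap contents = [24, 67]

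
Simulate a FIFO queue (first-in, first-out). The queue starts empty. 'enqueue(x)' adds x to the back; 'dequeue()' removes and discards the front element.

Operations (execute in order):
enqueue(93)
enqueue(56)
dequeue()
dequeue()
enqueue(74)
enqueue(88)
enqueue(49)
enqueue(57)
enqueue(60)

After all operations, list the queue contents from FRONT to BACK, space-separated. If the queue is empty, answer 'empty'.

enqueue(93): [93]
enqueue(56): [93, 56]
dequeue(): [56]
dequeue(): []
enqueue(74): [74]
enqueue(88): [74, 88]
enqueue(49): [74, 88, 49]
enqueue(57): [74, 88, 49, 57]
enqueue(60): [74, 88, 49, 57, 60]

Answer: 74 88 49 57 60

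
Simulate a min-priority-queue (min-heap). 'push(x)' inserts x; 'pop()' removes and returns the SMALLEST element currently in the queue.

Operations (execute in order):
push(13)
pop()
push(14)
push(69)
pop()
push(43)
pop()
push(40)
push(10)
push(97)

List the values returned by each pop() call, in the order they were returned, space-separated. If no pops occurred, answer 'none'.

Answer: 13 14 43

Derivation:
push(13): heap contents = [13]
pop() → 13: heap contents = []
push(14): heap contents = [14]
push(69): heap contents = [14, 69]
pop() → 14: heap contents = [69]
push(43): heap contents = [43, 69]
pop() → 43: heap contents = [69]
push(40): heap contents = [40, 69]
push(10): heap contents = [10, 40, 69]
push(97): heap contents = [10, 40, 69, 97]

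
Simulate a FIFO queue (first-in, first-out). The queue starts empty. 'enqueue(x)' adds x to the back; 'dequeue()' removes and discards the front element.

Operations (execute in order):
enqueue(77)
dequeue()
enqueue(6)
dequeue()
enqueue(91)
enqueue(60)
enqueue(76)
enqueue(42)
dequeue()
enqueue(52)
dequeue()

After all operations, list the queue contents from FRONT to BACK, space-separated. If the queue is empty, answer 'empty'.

enqueue(77): [77]
dequeue(): []
enqueue(6): [6]
dequeue(): []
enqueue(91): [91]
enqueue(60): [91, 60]
enqueue(76): [91, 60, 76]
enqueue(42): [91, 60, 76, 42]
dequeue(): [60, 76, 42]
enqueue(52): [60, 76, 42, 52]
dequeue(): [76, 42, 52]

Answer: 76 42 52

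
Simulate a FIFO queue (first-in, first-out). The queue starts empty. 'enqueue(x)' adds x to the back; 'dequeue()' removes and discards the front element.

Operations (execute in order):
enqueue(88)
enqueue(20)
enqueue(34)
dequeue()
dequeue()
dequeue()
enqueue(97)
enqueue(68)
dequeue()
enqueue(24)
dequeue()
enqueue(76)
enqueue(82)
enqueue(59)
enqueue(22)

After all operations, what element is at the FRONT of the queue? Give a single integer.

enqueue(88): queue = [88]
enqueue(20): queue = [88, 20]
enqueue(34): queue = [88, 20, 34]
dequeue(): queue = [20, 34]
dequeue(): queue = [34]
dequeue(): queue = []
enqueue(97): queue = [97]
enqueue(68): queue = [97, 68]
dequeue(): queue = [68]
enqueue(24): queue = [68, 24]
dequeue(): queue = [24]
enqueue(76): queue = [24, 76]
enqueue(82): queue = [24, 76, 82]
enqueue(59): queue = [24, 76, 82, 59]
enqueue(22): queue = [24, 76, 82, 59, 22]

Answer: 24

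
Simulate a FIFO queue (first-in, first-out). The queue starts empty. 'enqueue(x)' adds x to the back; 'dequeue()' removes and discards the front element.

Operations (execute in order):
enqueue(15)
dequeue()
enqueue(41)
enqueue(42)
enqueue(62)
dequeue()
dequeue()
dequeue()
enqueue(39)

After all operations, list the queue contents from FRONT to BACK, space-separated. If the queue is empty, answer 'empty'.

enqueue(15): [15]
dequeue(): []
enqueue(41): [41]
enqueue(42): [41, 42]
enqueue(62): [41, 42, 62]
dequeue(): [42, 62]
dequeue(): [62]
dequeue(): []
enqueue(39): [39]

Answer: 39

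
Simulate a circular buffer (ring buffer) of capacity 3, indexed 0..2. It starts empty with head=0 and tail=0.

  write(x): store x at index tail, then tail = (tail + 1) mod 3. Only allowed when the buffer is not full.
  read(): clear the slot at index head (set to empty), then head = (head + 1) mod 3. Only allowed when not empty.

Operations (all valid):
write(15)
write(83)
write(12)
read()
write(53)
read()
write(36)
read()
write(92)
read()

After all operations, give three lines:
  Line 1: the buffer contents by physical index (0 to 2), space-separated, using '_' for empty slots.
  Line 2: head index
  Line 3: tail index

Answer: _ 36 92
1
0

Derivation:
write(15): buf=[15 _ _], head=0, tail=1, size=1
write(83): buf=[15 83 _], head=0, tail=2, size=2
write(12): buf=[15 83 12], head=0, tail=0, size=3
read(): buf=[_ 83 12], head=1, tail=0, size=2
write(53): buf=[53 83 12], head=1, tail=1, size=3
read(): buf=[53 _ 12], head=2, tail=1, size=2
write(36): buf=[53 36 12], head=2, tail=2, size=3
read(): buf=[53 36 _], head=0, tail=2, size=2
write(92): buf=[53 36 92], head=0, tail=0, size=3
read(): buf=[_ 36 92], head=1, tail=0, size=2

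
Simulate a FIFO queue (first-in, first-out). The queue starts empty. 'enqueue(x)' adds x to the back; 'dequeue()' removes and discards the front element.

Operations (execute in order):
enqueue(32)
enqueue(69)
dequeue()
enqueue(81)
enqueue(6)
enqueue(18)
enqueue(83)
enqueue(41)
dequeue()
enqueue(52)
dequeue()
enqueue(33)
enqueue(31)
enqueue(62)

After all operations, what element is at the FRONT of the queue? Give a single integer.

enqueue(32): queue = [32]
enqueue(69): queue = [32, 69]
dequeue(): queue = [69]
enqueue(81): queue = [69, 81]
enqueue(6): queue = [69, 81, 6]
enqueue(18): queue = [69, 81, 6, 18]
enqueue(83): queue = [69, 81, 6, 18, 83]
enqueue(41): queue = [69, 81, 6, 18, 83, 41]
dequeue(): queue = [81, 6, 18, 83, 41]
enqueue(52): queue = [81, 6, 18, 83, 41, 52]
dequeue(): queue = [6, 18, 83, 41, 52]
enqueue(33): queue = [6, 18, 83, 41, 52, 33]
enqueue(31): queue = [6, 18, 83, 41, 52, 33, 31]
enqueue(62): queue = [6, 18, 83, 41, 52, 33, 31, 62]

Answer: 6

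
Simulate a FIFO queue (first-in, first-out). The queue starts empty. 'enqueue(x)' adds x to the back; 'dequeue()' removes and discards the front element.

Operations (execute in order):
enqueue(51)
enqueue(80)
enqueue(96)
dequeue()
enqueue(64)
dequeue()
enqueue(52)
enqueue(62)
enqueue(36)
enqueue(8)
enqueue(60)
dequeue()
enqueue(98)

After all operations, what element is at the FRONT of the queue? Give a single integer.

Answer: 64

Derivation:
enqueue(51): queue = [51]
enqueue(80): queue = [51, 80]
enqueue(96): queue = [51, 80, 96]
dequeue(): queue = [80, 96]
enqueue(64): queue = [80, 96, 64]
dequeue(): queue = [96, 64]
enqueue(52): queue = [96, 64, 52]
enqueue(62): queue = [96, 64, 52, 62]
enqueue(36): queue = [96, 64, 52, 62, 36]
enqueue(8): queue = [96, 64, 52, 62, 36, 8]
enqueue(60): queue = [96, 64, 52, 62, 36, 8, 60]
dequeue(): queue = [64, 52, 62, 36, 8, 60]
enqueue(98): queue = [64, 52, 62, 36, 8, 60, 98]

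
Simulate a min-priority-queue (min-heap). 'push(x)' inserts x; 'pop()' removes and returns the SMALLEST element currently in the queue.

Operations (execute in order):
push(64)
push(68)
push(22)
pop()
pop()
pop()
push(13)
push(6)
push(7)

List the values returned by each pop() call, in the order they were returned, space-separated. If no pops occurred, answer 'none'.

push(64): heap contents = [64]
push(68): heap contents = [64, 68]
push(22): heap contents = [22, 64, 68]
pop() → 22: heap contents = [64, 68]
pop() → 64: heap contents = [68]
pop() → 68: heap contents = []
push(13): heap contents = [13]
push(6): heap contents = [6, 13]
push(7): heap contents = [6, 7, 13]

Answer: 22 64 68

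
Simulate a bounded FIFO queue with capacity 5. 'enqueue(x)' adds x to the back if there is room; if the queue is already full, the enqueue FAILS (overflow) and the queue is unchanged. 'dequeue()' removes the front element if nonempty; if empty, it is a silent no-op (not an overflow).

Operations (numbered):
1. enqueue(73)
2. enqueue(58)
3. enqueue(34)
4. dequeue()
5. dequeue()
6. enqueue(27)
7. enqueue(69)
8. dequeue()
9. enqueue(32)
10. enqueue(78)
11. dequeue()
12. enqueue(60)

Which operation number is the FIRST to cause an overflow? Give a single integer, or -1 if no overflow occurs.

Answer: -1

Derivation:
1. enqueue(73): size=1
2. enqueue(58): size=2
3. enqueue(34): size=3
4. dequeue(): size=2
5. dequeue(): size=1
6. enqueue(27): size=2
7. enqueue(69): size=3
8. dequeue(): size=2
9. enqueue(32): size=3
10. enqueue(78): size=4
11. dequeue(): size=3
12. enqueue(60): size=4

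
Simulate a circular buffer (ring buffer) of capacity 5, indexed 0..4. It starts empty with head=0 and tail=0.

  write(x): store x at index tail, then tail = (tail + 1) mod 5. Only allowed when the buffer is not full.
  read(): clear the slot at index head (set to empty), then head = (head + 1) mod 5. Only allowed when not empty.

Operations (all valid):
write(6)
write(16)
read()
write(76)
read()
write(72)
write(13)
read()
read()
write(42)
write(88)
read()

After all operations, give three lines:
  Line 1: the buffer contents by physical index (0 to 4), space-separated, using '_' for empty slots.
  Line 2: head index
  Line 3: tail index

Answer: 42 88 _ _ _
0
2

Derivation:
write(6): buf=[6 _ _ _ _], head=0, tail=1, size=1
write(16): buf=[6 16 _ _ _], head=0, tail=2, size=2
read(): buf=[_ 16 _ _ _], head=1, tail=2, size=1
write(76): buf=[_ 16 76 _ _], head=1, tail=3, size=2
read(): buf=[_ _ 76 _ _], head=2, tail=3, size=1
write(72): buf=[_ _ 76 72 _], head=2, tail=4, size=2
write(13): buf=[_ _ 76 72 13], head=2, tail=0, size=3
read(): buf=[_ _ _ 72 13], head=3, tail=0, size=2
read(): buf=[_ _ _ _ 13], head=4, tail=0, size=1
write(42): buf=[42 _ _ _ 13], head=4, tail=1, size=2
write(88): buf=[42 88 _ _ 13], head=4, tail=2, size=3
read(): buf=[42 88 _ _ _], head=0, tail=2, size=2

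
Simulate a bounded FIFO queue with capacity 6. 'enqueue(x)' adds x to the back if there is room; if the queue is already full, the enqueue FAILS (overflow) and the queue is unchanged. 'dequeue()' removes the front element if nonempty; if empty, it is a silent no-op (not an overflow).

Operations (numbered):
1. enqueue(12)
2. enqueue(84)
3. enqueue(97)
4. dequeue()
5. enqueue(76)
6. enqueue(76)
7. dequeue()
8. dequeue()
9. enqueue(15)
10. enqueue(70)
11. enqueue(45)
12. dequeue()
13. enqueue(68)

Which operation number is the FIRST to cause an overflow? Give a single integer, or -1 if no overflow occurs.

1. enqueue(12): size=1
2. enqueue(84): size=2
3. enqueue(97): size=3
4. dequeue(): size=2
5. enqueue(76): size=3
6. enqueue(76): size=4
7. dequeue(): size=3
8. dequeue(): size=2
9. enqueue(15): size=3
10. enqueue(70): size=4
11. enqueue(45): size=5
12. dequeue(): size=4
13. enqueue(68): size=5

Answer: -1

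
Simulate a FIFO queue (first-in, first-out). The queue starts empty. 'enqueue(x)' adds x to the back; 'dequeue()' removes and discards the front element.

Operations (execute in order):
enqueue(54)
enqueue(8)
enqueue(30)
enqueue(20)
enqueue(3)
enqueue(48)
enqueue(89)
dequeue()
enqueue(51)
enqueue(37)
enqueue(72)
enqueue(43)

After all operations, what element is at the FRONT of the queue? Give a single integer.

Answer: 8

Derivation:
enqueue(54): queue = [54]
enqueue(8): queue = [54, 8]
enqueue(30): queue = [54, 8, 30]
enqueue(20): queue = [54, 8, 30, 20]
enqueue(3): queue = [54, 8, 30, 20, 3]
enqueue(48): queue = [54, 8, 30, 20, 3, 48]
enqueue(89): queue = [54, 8, 30, 20, 3, 48, 89]
dequeue(): queue = [8, 30, 20, 3, 48, 89]
enqueue(51): queue = [8, 30, 20, 3, 48, 89, 51]
enqueue(37): queue = [8, 30, 20, 3, 48, 89, 51, 37]
enqueue(72): queue = [8, 30, 20, 3, 48, 89, 51, 37, 72]
enqueue(43): queue = [8, 30, 20, 3, 48, 89, 51, 37, 72, 43]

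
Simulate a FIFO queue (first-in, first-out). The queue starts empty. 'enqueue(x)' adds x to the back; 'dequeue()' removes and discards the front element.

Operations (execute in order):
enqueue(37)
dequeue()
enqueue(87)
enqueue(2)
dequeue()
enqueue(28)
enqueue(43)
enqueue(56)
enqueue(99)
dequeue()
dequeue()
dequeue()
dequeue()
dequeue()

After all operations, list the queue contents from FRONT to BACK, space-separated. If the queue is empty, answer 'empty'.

enqueue(37): [37]
dequeue(): []
enqueue(87): [87]
enqueue(2): [87, 2]
dequeue(): [2]
enqueue(28): [2, 28]
enqueue(43): [2, 28, 43]
enqueue(56): [2, 28, 43, 56]
enqueue(99): [2, 28, 43, 56, 99]
dequeue(): [28, 43, 56, 99]
dequeue(): [43, 56, 99]
dequeue(): [56, 99]
dequeue(): [99]
dequeue(): []

Answer: empty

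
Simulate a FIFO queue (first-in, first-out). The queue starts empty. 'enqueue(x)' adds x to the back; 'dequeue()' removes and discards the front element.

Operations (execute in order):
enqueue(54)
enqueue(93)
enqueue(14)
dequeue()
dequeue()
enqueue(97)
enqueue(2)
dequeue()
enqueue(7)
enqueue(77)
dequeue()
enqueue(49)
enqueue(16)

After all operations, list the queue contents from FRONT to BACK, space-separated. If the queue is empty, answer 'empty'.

enqueue(54): [54]
enqueue(93): [54, 93]
enqueue(14): [54, 93, 14]
dequeue(): [93, 14]
dequeue(): [14]
enqueue(97): [14, 97]
enqueue(2): [14, 97, 2]
dequeue(): [97, 2]
enqueue(7): [97, 2, 7]
enqueue(77): [97, 2, 7, 77]
dequeue(): [2, 7, 77]
enqueue(49): [2, 7, 77, 49]
enqueue(16): [2, 7, 77, 49, 16]

Answer: 2 7 77 49 16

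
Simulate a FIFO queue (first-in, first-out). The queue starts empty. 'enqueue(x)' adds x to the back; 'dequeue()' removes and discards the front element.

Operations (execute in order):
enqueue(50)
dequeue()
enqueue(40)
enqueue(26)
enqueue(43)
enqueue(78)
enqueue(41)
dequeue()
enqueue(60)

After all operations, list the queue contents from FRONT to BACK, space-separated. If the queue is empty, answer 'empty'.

enqueue(50): [50]
dequeue(): []
enqueue(40): [40]
enqueue(26): [40, 26]
enqueue(43): [40, 26, 43]
enqueue(78): [40, 26, 43, 78]
enqueue(41): [40, 26, 43, 78, 41]
dequeue(): [26, 43, 78, 41]
enqueue(60): [26, 43, 78, 41, 60]

Answer: 26 43 78 41 60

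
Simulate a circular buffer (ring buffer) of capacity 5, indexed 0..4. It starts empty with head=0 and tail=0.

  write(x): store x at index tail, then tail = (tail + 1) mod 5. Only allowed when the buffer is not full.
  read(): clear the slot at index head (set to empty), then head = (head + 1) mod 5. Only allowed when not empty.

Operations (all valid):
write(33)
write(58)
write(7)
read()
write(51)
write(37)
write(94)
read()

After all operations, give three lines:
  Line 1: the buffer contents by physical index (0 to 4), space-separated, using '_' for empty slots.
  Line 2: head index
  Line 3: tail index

Answer: 94 _ 7 51 37
2
1

Derivation:
write(33): buf=[33 _ _ _ _], head=0, tail=1, size=1
write(58): buf=[33 58 _ _ _], head=0, tail=2, size=2
write(7): buf=[33 58 7 _ _], head=0, tail=3, size=3
read(): buf=[_ 58 7 _ _], head=1, tail=3, size=2
write(51): buf=[_ 58 7 51 _], head=1, tail=4, size=3
write(37): buf=[_ 58 7 51 37], head=1, tail=0, size=4
write(94): buf=[94 58 7 51 37], head=1, tail=1, size=5
read(): buf=[94 _ 7 51 37], head=2, tail=1, size=4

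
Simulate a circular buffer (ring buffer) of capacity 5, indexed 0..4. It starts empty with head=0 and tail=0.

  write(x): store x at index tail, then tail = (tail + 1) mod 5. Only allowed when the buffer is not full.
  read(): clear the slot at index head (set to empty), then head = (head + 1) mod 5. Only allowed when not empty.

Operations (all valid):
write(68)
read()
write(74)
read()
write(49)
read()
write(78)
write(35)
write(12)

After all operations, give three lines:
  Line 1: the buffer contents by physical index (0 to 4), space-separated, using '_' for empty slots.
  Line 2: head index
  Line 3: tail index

Answer: 12 _ _ 78 35
3
1

Derivation:
write(68): buf=[68 _ _ _ _], head=0, tail=1, size=1
read(): buf=[_ _ _ _ _], head=1, tail=1, size=0
write(74): buf=[_ 74 _ _ _], head=1, tail=2, size=1
read(): buf=[_ _ _ _ _], head=2, tail=2, size=0
write(49): buf=[_ _ 49 _ _], head=2, tail=3, size=1
read(): buf=[_ _ _ _ _], head=3, tail=3, size=0
write(78): buf=[_ _ _ 78 _], head=3, tail=4, size=1
write(35): buf=[_ _ _ 78 35], head=3, tail=0, size=2
write(12): buf=[12 _ _ 78 35], head=3, tail=1, size=3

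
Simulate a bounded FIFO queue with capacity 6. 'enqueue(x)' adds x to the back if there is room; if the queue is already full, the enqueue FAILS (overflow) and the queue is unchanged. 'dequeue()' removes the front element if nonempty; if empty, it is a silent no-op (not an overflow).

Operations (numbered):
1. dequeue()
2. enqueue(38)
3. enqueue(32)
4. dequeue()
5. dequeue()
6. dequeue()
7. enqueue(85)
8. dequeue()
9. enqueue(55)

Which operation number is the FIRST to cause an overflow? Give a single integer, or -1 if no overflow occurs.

Answer: -1

Derivation:
1. dequeue(): empty, no-op, size=0
2. enqueue(38): size=1
3. enqueue(32): size=2
4. dequeue(): size=1
5. dequeue(): size=0
6. dequeue(): empty, no-op, size=0
7. enqueue(85): size=1
8. dequeue(): size=0
9. enqueue(55): size=1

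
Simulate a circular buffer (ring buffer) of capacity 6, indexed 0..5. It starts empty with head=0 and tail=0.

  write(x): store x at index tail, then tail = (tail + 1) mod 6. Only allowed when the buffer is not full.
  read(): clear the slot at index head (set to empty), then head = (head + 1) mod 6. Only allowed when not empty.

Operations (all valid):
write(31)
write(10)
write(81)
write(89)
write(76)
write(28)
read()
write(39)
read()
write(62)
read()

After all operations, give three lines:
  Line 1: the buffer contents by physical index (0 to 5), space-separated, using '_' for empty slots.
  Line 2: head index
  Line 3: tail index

Answer: 39 62 _ 89 76 28
3
2

Derivation:
write(31): buf=[31 _ _ _ _ _], head=0, tail=1, size=1
write(10): buf=[31 10 _ _ _ _], head=0, tail=2, size=2
write(81): buf=[31 10 81 _ _ _], head=0, tail=3, size=3
write(89): buf=[31 10 81 89 _ _], head=0, tail=4, size=4
write(76): buf=[31 10 81 89 76 _], head=0, tail=5, size=5
write(28): buf=[31 10 81 89 76 28], head=0, tail=0, size=6
read(): buf=[_ 10 81 89 76 28], head=1, tail=0, size=5
write(39): buf=[39 10 81 89 76 28], head=1, tail=1, size=6
read(): buf=[39 _ 81 89 76 28], head=2, tail=1, size=5
write(62): buf=[39 62 81 89 76 28], head=2, tail=2, size=6
read(): buf=[39 62 _ 89 76 28], head=3, tail=2, size=5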